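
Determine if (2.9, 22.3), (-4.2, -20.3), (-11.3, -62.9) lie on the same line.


Cross product: ((-4.2)-2.9)*((-62.9)-22.3) - ((-20.3)-22.3)*((-11.3)-2.9)
= 0

Yes, collinear


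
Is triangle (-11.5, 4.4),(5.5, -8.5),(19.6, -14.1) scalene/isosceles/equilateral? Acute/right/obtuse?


Side lengths squared: AB^2=455.41, BC^2=230.17, CA^2=1309.46
Sorted: [230.17, 455.41, 1309.46]
By sides: Scalene, By angles: Obtuse

Scalene, Obtuse


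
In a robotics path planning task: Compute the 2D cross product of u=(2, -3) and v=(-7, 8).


u x v = u_x*v_y - u_y*v_x = 2*8 - (-3)*(-7)
= 16 - 21 = -5

-5


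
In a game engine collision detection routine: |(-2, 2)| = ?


|u| = sqrt((-2)^2 + 2^2) = sqrt(8) = 2.8284

2.8284


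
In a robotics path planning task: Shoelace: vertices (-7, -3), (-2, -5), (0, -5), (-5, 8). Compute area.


Shoelace sum: ((-7)*(-5) - (-2)*(-3)) + ((-2)*(-5) - 0*(-5)) + (0*8 - (-5)*(-5)) + ((-5)*(-3) - (-7)*8)
= 85
Area = |85|/2 = 42.5

42.5


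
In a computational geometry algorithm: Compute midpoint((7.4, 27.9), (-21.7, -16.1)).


M = ((7.4+(-21.7))/2, (27.9+(-16.1))/2)
= (-7.15, 5.9)

(-7.15, 5.9)


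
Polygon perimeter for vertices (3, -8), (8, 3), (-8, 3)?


Sides: (3, -8)->(8, 3): sqrt(146) = 12.083046, (8, 3)->(-8, 3): sqrt(256) = 16, (-8, 3)->(3, -8): sqrt(242) = 15.556349
Sum = 43.639395
Perimeter = 43.6394

43.6394


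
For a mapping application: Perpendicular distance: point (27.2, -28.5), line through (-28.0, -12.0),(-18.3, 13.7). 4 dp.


|cross product| = 1578.69
|line direction| = sqrt(754.58) = 27.4696
Distance = 1578.69/sqrt(754.58) = 57.4704

57.4704


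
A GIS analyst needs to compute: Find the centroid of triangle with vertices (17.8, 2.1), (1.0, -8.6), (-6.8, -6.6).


Centroid = ((x_A+x_B+x_C)/3, (y_A+y_B+y_C)/3)
= ((17.8+1+(-6.8))/3, (2.1+(-8.6)+(-6.6))/3)
= (4, -4.3667)

(4, -4.3667)


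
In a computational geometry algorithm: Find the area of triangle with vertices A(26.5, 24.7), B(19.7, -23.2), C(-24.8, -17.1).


Area = |x_A(y_B-y_C) + x_B(y_C-y_A) + x_C(y_A-y_B)|/2
= |(-161.65) + (-823.46) + (-1187.92)|/2
= 2173.03/2 = 1086.515

1086.515


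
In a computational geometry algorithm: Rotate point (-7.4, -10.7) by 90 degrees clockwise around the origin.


90° CW: (x,y) -> (y, -x)
(-7.4,-10.7) -> (-10.7, 7.4)

(-10.7, 7.4)


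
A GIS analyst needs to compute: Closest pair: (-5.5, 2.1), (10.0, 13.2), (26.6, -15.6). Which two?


d(P0,P1) = 19.0646, d(P0,P2) = 36.6565, d(P1,P2) = 33.2415
Closest: P0 and P1

Closest pair: (-5.5, 2.1) and (10.0, 13.2), distance = 19.0646


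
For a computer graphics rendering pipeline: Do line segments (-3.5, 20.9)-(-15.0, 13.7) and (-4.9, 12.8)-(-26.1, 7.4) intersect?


Cross products: d1=-164.16, d2=-73.62, d3=83.07, d4=-7.47
d1*d2 < 0 and d3*d4 < 0? no

No, they don't intersect


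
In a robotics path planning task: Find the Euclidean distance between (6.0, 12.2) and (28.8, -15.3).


dx=22.8, dy=-27.5
d^2 = 22.8^2 + (-27.5)^2 = 1276.09
d = sqrt(1276.09) = 35.7224

35.7224


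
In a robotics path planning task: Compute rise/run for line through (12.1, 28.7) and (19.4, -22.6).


slope = (y2-y1)/(x2-x1) = ((-22.6)-28.7)/(19.4-12.1) = (-51.3)/7.3 = -7.0274

-7.0274


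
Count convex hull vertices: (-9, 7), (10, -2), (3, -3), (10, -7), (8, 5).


Convex hull vertices (CCW): (-9, 7), (3, -3), (10, -7), (10, -2), (8, 5)
Count = 5

5


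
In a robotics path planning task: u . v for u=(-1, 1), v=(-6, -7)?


u . v = u_x*v_x + u_y*v_y = (-1)*(-6) + 1*(-7)
= 6 + (-7) = -1

-1


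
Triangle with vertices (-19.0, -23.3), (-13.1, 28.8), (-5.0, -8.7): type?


Side lengths squared: AB^2=2749.22, BC^2=1471.86, CA^2=409.16
Sorted: [409.16, 1471.86, 2749.22]
By sides: Scalene, By angles: Obtuse

Scalene, Obtuse


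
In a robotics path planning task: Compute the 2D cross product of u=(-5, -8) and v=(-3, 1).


u x v = u_x*v_y - u_y*v_x = (-5)*1 - (-8)*(-3)
= (-5) - 24 = -29

-29


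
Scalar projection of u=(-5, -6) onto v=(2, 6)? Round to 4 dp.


u.v = -46, |v| = sqrt(40) = 6.3246
Scalar projection = u.v / |v| = -46 / sqrt(40) = -7.2732

-7.2732


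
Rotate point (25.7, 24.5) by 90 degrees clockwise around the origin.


90° CW: (x,y) -> (y, -x)
(25.7,24.5) -> (24.5, -25.7)

(24.5, -25.7)


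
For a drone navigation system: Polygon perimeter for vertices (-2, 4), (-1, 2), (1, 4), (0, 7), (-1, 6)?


Sides: (-2, 4)->(-1, 2): sqrt(5) = 2.236068, (-1, 2)->(1, 4): sqrt(8) = 2.828427, (1, 4)->(0, 7): sqrt(10) = 3.162278, (0, 7)->(-1, 6): sqrt(2) = 1.414214, (-1, 6)->(-2, 4): sqrt(5) = 2.236068
Sum = 11.877055
Perimeter = 11.8771

11.8771


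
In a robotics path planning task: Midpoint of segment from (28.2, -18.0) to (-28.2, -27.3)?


M = ((28.2+(-28.2))/2, ((-18)+(-27.3))/2)
= (0, -22.65)

(0, -22.65)


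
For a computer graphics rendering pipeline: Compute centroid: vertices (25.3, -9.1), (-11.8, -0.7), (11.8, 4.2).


Centroid = ((x_A+x_B+x_C)/3, (y_A+y_B+y_C)/3)
= ((25.3+(-11.8)+11.8)/3, ((-9.1)+(-0.7)+4.2)/3)
= (8.4333, -1.8667)

(8.4333, -1.8667)


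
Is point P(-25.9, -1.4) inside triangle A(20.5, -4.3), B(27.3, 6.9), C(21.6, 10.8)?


Cross products: AB x AP = 539.4, BC x BP = 254.79, CA x CP = -703.83
All same sign? no

No, outside


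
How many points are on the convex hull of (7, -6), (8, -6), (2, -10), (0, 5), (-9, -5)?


Convex hull vertices (CCW): (-9, -5), (2, -10), (8, -6), (0, 5)
Count = 4

4


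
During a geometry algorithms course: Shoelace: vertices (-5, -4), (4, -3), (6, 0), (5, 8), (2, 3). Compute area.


Shoelace sum: ((-5)*(-3) - 4*(-4)) + (4*0 - 6*(-3)) + (6*8 - 5*0) + (5*3 - 2*8) + (2*(-4) - (-5)*3)
= 103
Area = |103|/2 = 51.5

51.5


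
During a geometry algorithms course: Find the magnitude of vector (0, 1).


|u| = sqrt(0^2 + 1^2) = sqrt(1) = 1

1


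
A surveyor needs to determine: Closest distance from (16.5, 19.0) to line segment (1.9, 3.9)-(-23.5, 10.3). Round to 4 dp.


Project P onto AB: t = 0 (clamped to [0,1])
Closest point on segment: (1.9, 3.9)
Distance: 21.004

21.004


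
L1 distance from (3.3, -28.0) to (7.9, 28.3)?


|3.3-7.9| + |(-28)-28.3| = 4.6 + 56.3 = 60.9

60.9


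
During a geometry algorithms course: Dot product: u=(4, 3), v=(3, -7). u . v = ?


u . v = u_x*v_x + u_y*v_y = 4*3 + 3*(-7)
= 12 + (-21) = -9

-9


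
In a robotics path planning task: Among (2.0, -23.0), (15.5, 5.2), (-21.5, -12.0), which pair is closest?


d(P0,P1) = 31.2648, d(P0,P2) = 25.9471, d(P1,P2) = 40.8025
Closest: P0 and P2

Closest pair: (2.0, -23.0) and (-21.5, -12.0), distance = 25.9471


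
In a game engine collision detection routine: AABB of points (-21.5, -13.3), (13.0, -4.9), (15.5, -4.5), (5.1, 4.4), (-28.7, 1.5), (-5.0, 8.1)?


x range: [-28.7, 15.5]
y range: [-13.3, 8.1]
Bounding box: (-28.7,-13.3) to (15.5,8.1)

(-28.7,-13.3) to (15.5,8.1)


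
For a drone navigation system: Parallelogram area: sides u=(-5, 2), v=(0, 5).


|u x v| = |(-5)*5 - 2*0|
= |(-25) - 0| = 25

25


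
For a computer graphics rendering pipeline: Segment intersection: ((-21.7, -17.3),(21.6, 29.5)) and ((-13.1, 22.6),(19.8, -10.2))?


Cross products: d1=-1594.79, d2=1365.17, d3=1325.19, d4=-1634.77
d1*d2 < 0 and d3*d4 < 0? yes

Yes, they intersect


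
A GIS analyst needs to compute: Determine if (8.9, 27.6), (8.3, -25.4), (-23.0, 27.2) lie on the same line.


Cross product: (8.3-8.9)*(27.2-27.6) - ((-25.4)-27.6)*((-23)-8.9)
= -1690.46

No, not collinear


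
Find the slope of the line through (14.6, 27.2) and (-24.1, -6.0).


slope = (y2-y1)/(x2-x1) = ((-6)-27.2)/((-24.1)-14.6) = (-33.2)/(-38.7) = 0.8579

0.8579


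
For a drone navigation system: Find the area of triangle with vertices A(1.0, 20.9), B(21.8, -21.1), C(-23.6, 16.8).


Area = |x_A(y_B-y_C) + x_B(y_C-y_A) + x_C(y_A-y_B)|/2
= |(-37.9) + (-89.38) + (-991.2)|/2
= 1118.48/2 = 559.24

559.24


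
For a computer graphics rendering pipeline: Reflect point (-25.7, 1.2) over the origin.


Reflection over origin: (x,y) -> (-x,-y)
(-25.7, 1.2) -> (25.7, -1.2)

(25.7, -1.2)


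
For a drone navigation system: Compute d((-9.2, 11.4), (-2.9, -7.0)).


dx=6.3, dy=-18.4
d^2 = 6.3^2 + (-18.4)^2 = 378.25
d = sqrt(378.25) = 19.4487

19.4487


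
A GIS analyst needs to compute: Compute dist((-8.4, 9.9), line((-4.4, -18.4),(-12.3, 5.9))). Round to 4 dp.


|cross product| = 126.37
|line direction| = sqrt(652.9) = 25.5519
Distance = 126.37/sqrt(652.9) = 4.9456

4.9456


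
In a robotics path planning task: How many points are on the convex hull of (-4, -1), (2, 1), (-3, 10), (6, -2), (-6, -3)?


Convex hull vertices (CCW): (-6, -3), (6, -2), (-3, 10)
Count = 3

3


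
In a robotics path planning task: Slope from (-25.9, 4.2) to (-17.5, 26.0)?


slope = (y2-y1)/(x2-x1) = (26-4.2)/((-17.5)-(-25.9)) = 21.8/8.4 = 2.5952

2.5952


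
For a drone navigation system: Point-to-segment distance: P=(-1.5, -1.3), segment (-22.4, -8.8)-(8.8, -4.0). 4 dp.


Project P onto AB: t = 0.6905 (clamped to [0,1])
Closest point on segment: (-0.8561, -5.4855)
Distance: 4.2348

4.2348


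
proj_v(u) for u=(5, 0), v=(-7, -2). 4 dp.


u.v = -35, |v| = sqrt(53) = 7.2801
Scalar projection = u.v / |v| = -35 / sqrt(53) = -4.8076

-4.8076


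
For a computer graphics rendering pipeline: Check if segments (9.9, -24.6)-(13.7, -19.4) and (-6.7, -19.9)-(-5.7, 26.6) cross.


Cross products: d1=-776.6, d2=-948.1, d3=104.18, d4=275.68
d1*d2 < 0 and d3*d4 < 0? no

No, they don't intersect


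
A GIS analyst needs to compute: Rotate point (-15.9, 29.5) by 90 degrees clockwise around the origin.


90° CW: (x,y) -> (y, -x)
(-15.9,29.5) -> (29.5, 15.9)

(29.5, 15.9)


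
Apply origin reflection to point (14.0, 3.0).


Reflection over origin: (x,y) -> (-x,-y)
(14, 3) -> (-14, -3)

(-14, -3)


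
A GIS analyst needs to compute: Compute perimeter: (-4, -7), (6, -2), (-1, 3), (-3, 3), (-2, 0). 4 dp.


Sides: (-4, -7)->(6, -2): sqrt(125) = 11.18034, (6, -2)->(-1, 3): sqrt(74) = 8.602325, (-1, 3)->(-3, 3): sqrt(4) = 2, (-3, 3)->(-2, 0): sqrt(10) = 3.162278, (-2, 0)->(-4, -7): sqrt(53) = 7.28011
Sum = 32.225053
Perimeter = 32.2251

32.2251


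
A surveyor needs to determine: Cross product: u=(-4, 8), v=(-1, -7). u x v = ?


u x v = u_x*v_y - u_y*v_x = (-4)*(-7) - 8*(-1)
= 28 - (-8) = 36

36


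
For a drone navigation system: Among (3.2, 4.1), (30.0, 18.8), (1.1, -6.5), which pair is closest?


d(P0,P1) = 30.5668, d(P0,P2) = 10.806, d(P1,P2) = 38.4096
Closest: P0 and P2

Closest pair: (3.2, 4.1) and (1.1, -6.5), distance = 10.806


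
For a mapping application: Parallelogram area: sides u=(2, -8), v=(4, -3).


|u x v| = |2*(-3) - (-8)*4|
= |(-6) - (-32)| = 26

26


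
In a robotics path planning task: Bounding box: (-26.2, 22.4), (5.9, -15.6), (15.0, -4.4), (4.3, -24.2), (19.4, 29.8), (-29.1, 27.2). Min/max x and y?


x range: [-29.1, 19.4]
y range: [-24.2, 29.8]
Bounding box: (-29.1,-24.2) to (19.4,29.8)

(-29.1,-24.2) to (19.4,29.8)


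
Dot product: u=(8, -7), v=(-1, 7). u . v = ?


u . v = u_x*v_x + u_y*v_y = 8*(-1) + (-7)*7
= (-8) + (-49) = -57

-57


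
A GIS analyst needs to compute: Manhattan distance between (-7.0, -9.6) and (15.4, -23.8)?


|(-7)-15.4| + |(-9.6)-(-23.8)| = 22.4 + 14.2 = 36.6

36.6


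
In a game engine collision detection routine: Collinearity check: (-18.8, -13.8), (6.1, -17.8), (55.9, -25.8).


Cross product: (6.1-(-18.8))*((-25.8)-(-13.8)) - ((-17.8)-(-13.8))*(55.9-(-18.8))
= 0

Yes, collinear


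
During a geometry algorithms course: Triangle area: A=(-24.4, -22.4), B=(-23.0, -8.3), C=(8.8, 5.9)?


Area = |x_A(y_B-y_C) + x_B(y_C-y_A) + x_C(y_A-y_B)|/2
= |346.48 + (-650.9) + (-124.08)|/2
= 428.5/2 = 214.25

214.25


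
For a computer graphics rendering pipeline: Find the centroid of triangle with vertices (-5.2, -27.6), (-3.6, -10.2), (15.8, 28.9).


Centroid = ((x_A+x_B+x_C)/3, (y_A+y_B+y_C)/3)
= (((-5.2)+(-3.6)+15.8)/3, ((-27.6)+(-10.2)+28.9)/3)
= (2.3333, -2.9667)

(2.3333, -2.9667)


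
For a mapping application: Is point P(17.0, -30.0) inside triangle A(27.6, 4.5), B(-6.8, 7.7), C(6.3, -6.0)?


Cross products: AB x AP = 1220.72, BC x BP = -167.81, CA x CP = -623.55
All same sign? no

No, outside


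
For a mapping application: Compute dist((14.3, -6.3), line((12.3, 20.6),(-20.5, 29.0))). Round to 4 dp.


|cross product| = 865.52
|line direction| = sqrt(1146.4) = 33.8585
Distance = 865.52/sqrt(1146.4) = 25.5628

25.5628


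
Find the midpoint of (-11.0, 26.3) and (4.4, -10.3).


M = (((-11)+4.4)/2, (26.3+(-10.3))/2)
= (-3.3, 8)

(-3.3, 8)


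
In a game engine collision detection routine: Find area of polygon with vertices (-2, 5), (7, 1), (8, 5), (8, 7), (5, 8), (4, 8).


Shoelace sum: ((-2)*1 - 7*5) + (7*5 - 8*1) + (8*7 - 8*5) + (8*8 - 5*7) + (5*8 - 4*8) + (4*5 - (-2)*8)
= 79
Area = |79|/2 = 39.5

39.5


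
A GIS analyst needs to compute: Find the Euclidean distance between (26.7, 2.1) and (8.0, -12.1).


dx=-18.7, dy=-14.2
d^2 = (-18.7)^2 + (-14.2)^2 = 551.33
d = sqrt(551.33) = 23.4804

23.4804


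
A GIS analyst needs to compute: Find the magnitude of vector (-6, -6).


|u| = sqrt((-6)^2 + (-6)^2) = sqrt(72) = 8.4853

8.4853


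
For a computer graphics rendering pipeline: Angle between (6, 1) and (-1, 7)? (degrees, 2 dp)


u.v = 1, |u| = sqrt(37) = 6.0828, |v| = sqrt(50) = 7.0711
cos(theta) = u.v/(|u||v|) = 1/sqrt(1850) = 0.02325
theta = acos(0.02325) = 88.67 degrees

88.67 degrees


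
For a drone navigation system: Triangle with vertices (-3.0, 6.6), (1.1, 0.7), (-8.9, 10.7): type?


Side lengths squared: AB^2=51.62, BC^2=200, CA^2=51.62
Sorted: [51.62, 51.62, 200]
By sides: Isosceles, By angles: Obtuse

Isosceles, Obtuse


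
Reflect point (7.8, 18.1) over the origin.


Reflection over origin: (x,y) -> (-x,-y)
(7.8, 18.1) -> (-7.8, -18.1)

(-7.8, -18.1)


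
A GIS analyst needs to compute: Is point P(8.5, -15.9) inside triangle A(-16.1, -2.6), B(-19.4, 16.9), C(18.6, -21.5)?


Cross products: AB x AP = -435.81, BC x BP = -175.04, CA x CP = -3.43
All same sign? yes

Yes, inside


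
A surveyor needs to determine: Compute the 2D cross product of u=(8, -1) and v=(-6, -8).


u x v = u_x*v_y - u_y*v_x = 8*(-8) - (-1)*(-6)
= (-64) - 6 = -70

-70


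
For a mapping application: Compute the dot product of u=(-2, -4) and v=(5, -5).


u . v = u_x*v_x + u_y*v_y = (-2)*5 + (-4)*(-5)
= (-10) + 20 = 10

10


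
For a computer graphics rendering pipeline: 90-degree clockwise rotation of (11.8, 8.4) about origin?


90° CW: (x,y) -> (y, -x)
(11.8,8.4) -> (8.4, -11.8)

(8.4, -11.8)


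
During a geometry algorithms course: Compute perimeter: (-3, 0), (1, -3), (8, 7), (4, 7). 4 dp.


Sides: (-3, 0)->(1, -3): sqrt(25) = 5, (1, -3)->(8, 7): sqrt(149) = 12.206556, (8, 7)->(4, 7): sqrt(16) = 4, (4, 7)->(-3, 0): sqrt(98) = 9.899495
Sum = 31.106051
Perimeter = 31.1061

31.1061


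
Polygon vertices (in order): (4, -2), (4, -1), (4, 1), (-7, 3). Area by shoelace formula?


Shoelace sum: (4*(-1) - 4*(-2)) + (4*1 - 4*(-1)) + (4*3 - (-7)*1) + ((-7)*(-2) - 4*3)
= 33
Area = |33|/2 = 16.5

16.5


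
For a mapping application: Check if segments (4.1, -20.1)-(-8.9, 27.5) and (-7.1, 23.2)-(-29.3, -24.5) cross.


Cross products: d1=1495.5, d2=-181.32, d3=-29.78, d4=1647.04
d1*d2 < 0 and d3*d4 < 0? yes

Yes, they intersect


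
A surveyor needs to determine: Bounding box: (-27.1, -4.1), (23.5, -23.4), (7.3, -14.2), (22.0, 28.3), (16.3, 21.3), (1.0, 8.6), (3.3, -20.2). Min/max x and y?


x range: [-27.1, 23.5]
y range: [-23.4, 28.3]
Bounding box: (-27.1,-23.4) to (23.5,28.3)

(-27.1,-23.4) to (23.5,28.3)


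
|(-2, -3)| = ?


|u| = sqrt((-2)^2 + (-3)^2) = sqrt(13) = 3.6056

3.6056


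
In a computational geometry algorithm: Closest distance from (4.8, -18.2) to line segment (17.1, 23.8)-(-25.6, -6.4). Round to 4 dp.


Project P onto AB: t = 0.6557 (clamped to [0,1])
Closest point on segment: (-10.8992, 3.9973)
Distance: 27.1879

27.1879


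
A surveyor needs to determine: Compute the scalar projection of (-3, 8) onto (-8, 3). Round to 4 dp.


u.v = 48, |v| = sqrt(73) = 8.544
Scalar projection = u.v / |v| = 48 / sqrt(73) = 5.618

5.618


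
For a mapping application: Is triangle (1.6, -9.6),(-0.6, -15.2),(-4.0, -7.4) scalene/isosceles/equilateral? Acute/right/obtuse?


Side lengths squared: AB^2=36.2, BC^2=72.4, CA^2=36.2
Sorted: [36.2, 36.2, 72.4]
By sides: Isosceles, By angles: Right

Isosceles, Right


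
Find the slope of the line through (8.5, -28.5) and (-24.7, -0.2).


slope = (y2-y1)/(x2-x1) = ((-0.2)-(-28.5))/((-24.7)-8.5) = 28.3/(-33.2) = -0.8524

-0.8524


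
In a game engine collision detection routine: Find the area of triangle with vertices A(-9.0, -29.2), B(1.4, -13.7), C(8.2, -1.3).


Area = |x_A(y_B-y_C) + x_B(y_C-y_A) + x_C(y_A-y_B)|/2
= |111.6 + 39.06 + (-127.1)|/2
= 23.56/2 = 11.78

11.78


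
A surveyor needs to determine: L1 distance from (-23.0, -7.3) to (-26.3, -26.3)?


|(-23)-(-26.3)| + |(-7.3)-(-26.3)| = 3.3 + 19 = 22.3

22.3


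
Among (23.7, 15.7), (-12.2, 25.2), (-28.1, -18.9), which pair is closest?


d(P0,P1) = 37.1357, d(P0,P2) = 62.2929, d(P1,P2) = 46.8788
Closest: P0 and P1

Closest pair: (23.7, 15.7) and (-12.2, 25.2), distance = 37.1357


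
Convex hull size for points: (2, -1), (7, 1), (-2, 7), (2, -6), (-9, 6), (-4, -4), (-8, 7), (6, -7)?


Convex hull vertices (CCW): (-9, 6), (-4, -4), (2, -6), (6, -7), (7, 1), (-2, 7), (-8, 7)
Count = 7

7


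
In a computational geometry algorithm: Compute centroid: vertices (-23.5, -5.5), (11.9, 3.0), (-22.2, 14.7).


Centroid = ((x_A+x_B+x_C)/3, (y_A+y_B+y_C)/3)
= (((-23.5)+11.9+(-22.2))/3, ((-5.5)+3+14.7)/3)
= (-11.2667, 4.0667)

(-11.2667, 4.0667)


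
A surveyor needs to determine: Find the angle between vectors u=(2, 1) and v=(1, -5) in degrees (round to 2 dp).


u.v = -3, |u| = sqrt(5) = 2.2361, |v| = sqrt(26) = 5.099
cos(theta) = u.v/(|u||v|) = -3/sqrt(130) = -0.263117
theta = acos(-0.263117) = 105.26 degrees

105.26 degrees


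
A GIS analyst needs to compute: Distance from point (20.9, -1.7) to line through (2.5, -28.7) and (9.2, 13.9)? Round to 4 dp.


|cross product| = 602.94
|line direction| = sqrt(1859.65) = 43.1237
Distance = 602.94/sqrt(1859.65) = 13.9817

13.9817


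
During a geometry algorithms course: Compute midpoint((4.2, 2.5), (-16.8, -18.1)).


M = ((4.2+(-16.8))/2, (2.5+(-18.1))/2)
= (-6.3, -7.8)

(-6.3, -7.8)


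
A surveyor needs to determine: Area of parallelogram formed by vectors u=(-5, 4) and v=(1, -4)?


|u x v| = |(-5)*(-4) - 4*1|
= |20 - 4| = 16

16


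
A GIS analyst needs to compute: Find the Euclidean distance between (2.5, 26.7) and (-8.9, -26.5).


dx=-11.4, dy=-53.2
d^2 = (-11.4)^2 + (-53.2)^2 = 2960.2
d = sqrt(2960.2) = 54.4077

54.4077


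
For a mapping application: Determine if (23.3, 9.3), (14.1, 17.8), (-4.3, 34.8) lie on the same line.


Cross product: (14.1-23.3)*(34.8-9.3) - (17.8-9.3)*((-4.3)-23.3)
= 0

Yes, collinear


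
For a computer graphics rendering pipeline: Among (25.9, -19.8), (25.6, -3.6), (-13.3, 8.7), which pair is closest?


d(P0,P1) = 16.2028, d(P0,P2) = 48.4653, d(P1,P2) = 40.7983
Closest: P0 and P1

Closest pair: (25.9, -19.8) and (25.6, -3.6), distance = 16.2028


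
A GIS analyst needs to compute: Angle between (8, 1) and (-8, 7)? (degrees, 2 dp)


u.v = -57, |u| = sqrt(65) = 8.0623, |v| = sqrt(113) = 10.6301
cos(theta) = u.v/(|u||v|) = -57/sqrt(7345) = -0.665088
theta = acos(-0.665088) = 131.69 degrees

131.69 degrees


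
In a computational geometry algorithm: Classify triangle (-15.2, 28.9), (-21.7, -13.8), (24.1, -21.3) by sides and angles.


Side lengths squared: AB^2=1865.54, BC^2=2153.89, CA^2=4064.53
Sorted: [1865.54, 2153.89, 4064.53]
By sides: Scalene, By angles: Obtuse

Scalene, Obtuse


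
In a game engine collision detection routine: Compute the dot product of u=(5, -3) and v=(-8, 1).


u . v = u_x*v_x + u_y*v_y = 5*(-8) + (-3)*1
= (-40) + (-3) = -43

-43


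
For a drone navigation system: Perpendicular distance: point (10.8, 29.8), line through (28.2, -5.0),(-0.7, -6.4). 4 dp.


|cross product| = 1030.08
|line direction| = sqrt(837.17) = 28.9339
Distance = 1030.08/sqrt(837.17) = 35.6012

35.6012


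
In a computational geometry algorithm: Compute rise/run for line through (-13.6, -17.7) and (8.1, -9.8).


slope = (y2-y1)/(x2-x1) = ((-9.8)-(-17.7))/(8.1-(-13.6)) = 7.9/21.7 = 0.3641

0.3641


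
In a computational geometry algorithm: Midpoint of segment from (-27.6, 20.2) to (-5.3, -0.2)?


M = (((-27.6)+(-5.3))/2, (20.2+(-0.2))/2)
= (-16.45, 10)

(-16.45, 10)


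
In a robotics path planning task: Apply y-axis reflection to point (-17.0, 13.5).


Reflection over y-axis: (x,y) -> (-x,y)
(-17, 13.5) -> (17, 13.5)

(17, 13.5)


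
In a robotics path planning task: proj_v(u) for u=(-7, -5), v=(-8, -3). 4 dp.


u.v = 71, |v| = sqrt(73) = 8.544
Scalar projection = u.v / |v| = 71 / sqrt(73) = 8.3099

8.3099


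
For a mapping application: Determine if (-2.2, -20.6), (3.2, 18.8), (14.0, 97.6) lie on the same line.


Cross product: (3.2-(-2.2))*(97.6-(-20.6)) - (18.8-(-20.6))*(14-(-2.2))
= 0

Yes, collinear


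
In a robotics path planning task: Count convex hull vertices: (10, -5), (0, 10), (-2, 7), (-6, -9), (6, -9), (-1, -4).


Convex hull vertices (CCW): (-6, -9), (6, -9), (10, -5), (0, 10), (-2, 7)
Count = 5

5


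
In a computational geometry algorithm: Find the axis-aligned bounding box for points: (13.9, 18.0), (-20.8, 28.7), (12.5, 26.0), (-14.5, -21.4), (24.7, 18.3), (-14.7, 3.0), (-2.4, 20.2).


x range: [-20.8, 24.7]
y range: [-21.4, 28.7]
Bounding box: (-20.8,-21.4) to (24.7,28.7)

(-20.8,-21.4) to (24.7,28.7)


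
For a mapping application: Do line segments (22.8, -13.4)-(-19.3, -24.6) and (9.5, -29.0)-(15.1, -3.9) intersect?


Cross products: d1=-246.47, d2=747.52, d3=507.8, d4=-486.19
d1*d2 < 0 and d3*d4 < 0? yes

Yes, they intersect


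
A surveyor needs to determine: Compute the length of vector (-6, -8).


|u| = sqrt((-6)^2 + (-8)^2) = sqrt(100) = 10

10


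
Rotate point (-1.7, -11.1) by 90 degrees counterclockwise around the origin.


90° CCW: (x,y) -> (-y, x)
(-1.7,-11.1) -> (11.1, -1.7)

(11.1, -1.7)


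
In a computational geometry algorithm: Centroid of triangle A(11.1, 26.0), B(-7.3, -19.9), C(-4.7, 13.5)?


Centroid = ((x_A+x_B+x_C)/3, (y_A+y_B+y_C)/3)
= ((11.1+(-7.3)+(-4.7))/3, (26+(-19.9)+13.5)/3)
= (-0.3, 6.5333)

(-0.3, 6.5333)


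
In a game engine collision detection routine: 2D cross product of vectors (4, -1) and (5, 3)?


u x v = u_x*v_y - u_y*v_x = 4*3 - (-1)*5
= 12 - (-5) = 17

17


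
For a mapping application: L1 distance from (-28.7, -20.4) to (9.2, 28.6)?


|(-28.7)-9.2| + |(-20.4)-28.6| = 37.9 + 49 = 86.9

86.9


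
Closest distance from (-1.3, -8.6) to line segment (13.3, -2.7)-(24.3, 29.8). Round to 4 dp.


Project P onto AB: t = 0 (clamped to [0,1])
Closest point on segment: (13.3, -2.7)
Distance: 15.7471

15.7471


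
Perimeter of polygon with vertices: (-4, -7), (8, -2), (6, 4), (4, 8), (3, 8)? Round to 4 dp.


Sides: (-4, -7)->(8, -2): sqrt(169) = 13, (8, -2)->(6, 4): sqrt(40) = 6.324555, (6, 4)->(4, 8): sqrt(20) = 4.472136, (4, 8)->(3, 8): sqrt(1) = 1, (3, 8)->(-4, -7): sqrt(274) = 16.552945
Sum = 41.349636
Perimeter = 41.3496

41.3496


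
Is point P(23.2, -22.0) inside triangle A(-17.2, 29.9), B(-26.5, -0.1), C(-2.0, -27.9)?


Cross products: AB x AP = 1694.67, BC x BP = 845.11, CA x CP = -1546.24
All same sign? no

No, outside


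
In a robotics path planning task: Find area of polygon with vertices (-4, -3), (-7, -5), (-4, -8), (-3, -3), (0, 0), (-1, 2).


Shoelace sum: ((-4)*(-5) - (-7)*(-3)) + ((-7)*(-8) - (-4)*(-5)) + ((-4)*(-3) - (-3)*(-8)) + ((-3)*0 - 0*(-3)) + (0*2 - (-1)*0) + ((-1)*(-3) - (-4)*2)
= 34
Area = |34|/2 = 17

17


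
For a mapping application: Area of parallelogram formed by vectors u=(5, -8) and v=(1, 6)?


|u x v| = |5*6 - (-8)*1|
= |30 - (-8)| = 38

38


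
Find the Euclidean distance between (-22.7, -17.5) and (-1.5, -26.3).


dx=21.2, dy=-8.8
d^2 = 21.2^2 + (-8.8)^2 = 526.88
d = sqrt(526.88) = 22.9539

22.9539


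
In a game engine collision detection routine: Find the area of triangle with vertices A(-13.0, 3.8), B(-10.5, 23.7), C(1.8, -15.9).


Area = |x_A(y_B-y_C) + x_B(y_C-y_A) + x_C(y_A-y_B)|/2
= |(-514.8) + 206.85 + (-35.82)|/2
= 343.77/2 = 171.885

171.885


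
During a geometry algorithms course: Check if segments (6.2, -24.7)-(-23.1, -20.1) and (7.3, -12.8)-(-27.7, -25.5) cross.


Cross products: d1=402.53, d2=-130.58, d3=-353.73, d4=179.38
d1*d2 < 0 and d3*d4 < 0? yes

Yes, they intersect


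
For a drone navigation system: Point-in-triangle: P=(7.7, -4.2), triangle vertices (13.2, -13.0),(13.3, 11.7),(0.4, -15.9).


Cross products: AB x AP = 136.73, BC x BP = 50.55, CA x CP = 128.59
All same sign? yes

Yes, inside


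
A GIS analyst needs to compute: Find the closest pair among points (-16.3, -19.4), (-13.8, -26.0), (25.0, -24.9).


d(P0,P1) = 7.0576, d(P0,P2) = 41.6646, d(P1,P2) = 38.8156
Closest: P0 and P1

Closest pair: (-16.3, -19.4) and (-13.8, -26.0), distance = 7.0576


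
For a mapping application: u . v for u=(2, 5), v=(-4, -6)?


u . v = u_x*v_x + u_y*v_y = 2*(-4) + 5*(-6)
= (-8) + (-30) = -38

-38


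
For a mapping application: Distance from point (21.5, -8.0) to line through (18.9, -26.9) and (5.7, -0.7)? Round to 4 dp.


|cross product| = 317.6
|line direction| = sqrt(860.68) = 29.3373
Distance = 317.6/sqrt(860.68) = 10.8258

10.8258


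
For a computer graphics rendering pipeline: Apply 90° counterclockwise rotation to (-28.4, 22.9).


90° CCW: (x,y) -> (-y, x)
(-28.4,22.9) -> (-22.9, -28.4)

(-22.9, -28.4)


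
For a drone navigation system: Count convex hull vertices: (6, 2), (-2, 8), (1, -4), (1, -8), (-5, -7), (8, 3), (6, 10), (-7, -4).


Convex hull vertices (CCW): (-7, -4), (-5, -7), (1, -8), (8, 3), (6, 10), (-2, 8)
Count = 6

6


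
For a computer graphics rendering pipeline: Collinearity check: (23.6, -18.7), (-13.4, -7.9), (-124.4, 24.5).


Cross product: ((-13.4)-23.6)*(24.5-(-18.7)) - ((-7.9)-(-18.7))*((-124.4)-23.6)
= 0

Yes, collinear


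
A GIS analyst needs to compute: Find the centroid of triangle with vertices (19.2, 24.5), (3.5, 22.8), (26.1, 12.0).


Centroid = ((x_A+x_B+x_C)/3, (y_A+y_B+y_C)/3)
= ((19.2+3.5+26.1)/3, (24.5+22.8+12)/3)
= (16.2667, 19.7667)

(16.2667, 19.7667)


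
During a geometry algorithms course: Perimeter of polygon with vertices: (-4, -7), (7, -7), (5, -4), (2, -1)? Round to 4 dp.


Sides: (-4, -7)->(7, -7): sqrt(121) = 11, (7, -7)->(5, -4): sqrt(13) = 3.605551, (5, -4)->(2, -1): sqrt(18) = 4.242641, (2, -1)->(-4, -7): sqrt(72) = 8.485281
Sum = 27.333473
Perimeter = 27.3335

27.3335


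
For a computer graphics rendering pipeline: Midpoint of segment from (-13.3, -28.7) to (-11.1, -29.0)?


M = (((-13.3)+(-11.1))/2, ((-28.7)+(-29))/2)
= (-12.2, -28.85)

(-12.2, -28.85)


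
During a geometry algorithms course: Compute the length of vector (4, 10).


|u| = sqrt(4^2 + 10^2) = sqrt(116) = 10.7703

10.7703


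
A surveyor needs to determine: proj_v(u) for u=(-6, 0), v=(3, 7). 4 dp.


u.v = -18, |v| = sqrt(58) = 7.6158
Scalar projection = u.v / |v| = -18 / sqrt(58) = -2.3635

-2.3635


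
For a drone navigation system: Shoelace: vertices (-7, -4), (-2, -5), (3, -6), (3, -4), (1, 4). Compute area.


Shoelace sum: ((-7)*(-5) - (-2)*(-4)) + ((-2)*(-6) - 3*(-5)) + (3*(-4) - 3*(-6)) + (3*4 - 1*(-4)) + (1*(-4) - (-7)*4)
= 100
Area = |100|/2 = 50

50


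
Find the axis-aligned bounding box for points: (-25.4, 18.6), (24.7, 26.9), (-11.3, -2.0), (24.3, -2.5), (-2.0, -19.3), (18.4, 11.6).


x range: [-25.4, 24.7]
y range: [-19.3, 26.9]
Bounding box: (-25.4,-19.3) to (24.7,26.9)

(-25.4,-19.3) to (24.7,26.9)


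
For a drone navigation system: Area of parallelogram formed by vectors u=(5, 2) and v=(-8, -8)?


|u x v| = |5*(-8) - 2*(-8)|
= |(-40) - (-16)| = 24

24


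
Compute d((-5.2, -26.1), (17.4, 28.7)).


dx=22.6, dy=54.8
d^2 = 22.6^2 + 54.8^2 = 3513.8
d = sqrt(3513.8) = 59.2773

59.2773


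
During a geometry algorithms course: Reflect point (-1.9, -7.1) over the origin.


Reflection over origin: (x,y) -> (-x,-y)
(-1.9, -7.1) -> (1.9, 7.1)

(1.9, 7.1)


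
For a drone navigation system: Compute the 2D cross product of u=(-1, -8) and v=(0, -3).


u x v = u_x*v_y - u_y*v_x = (-1)*(-3) - (-8)*0
= 3 - 0 = 3

3


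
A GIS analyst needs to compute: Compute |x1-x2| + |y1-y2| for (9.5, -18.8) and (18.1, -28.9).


|9.5-18.1| + |(-18.8)-(-28.9)| = 8.6 + 10.1 = 18.7

18.7


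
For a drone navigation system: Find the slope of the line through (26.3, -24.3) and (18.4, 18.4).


slope = (y2-y1)/(x2-x1) = (18.4-(-24.3))/(18.4-26.3) = 42.7/(-7.9) = -5.4051

-5.4051


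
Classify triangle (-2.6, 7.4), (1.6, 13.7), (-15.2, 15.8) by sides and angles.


Side lengths squared: AB^2=57.33, BC^2=286.65, CA^2=229.32
Sorted: [57.33, 229.32, 286.65]
By sides: Scalene, By angles: Right

Scalene, Right


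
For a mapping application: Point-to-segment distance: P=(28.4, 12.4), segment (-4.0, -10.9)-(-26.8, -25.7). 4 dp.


Project P onto AB: t = 0 (clamped to [0,1])
Closest point on segment: (-4, -10.9)
Distance: 39.908

39.908


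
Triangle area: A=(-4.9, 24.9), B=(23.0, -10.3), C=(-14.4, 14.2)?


Area = |x_A(y_B-y_C) + x_B(y_C-y_A) + x_C(y_A-y_B)|/2
= |120.05 + (-246.1) + (-506.88)|/2
= 632.93/2 = 316.465

316.465


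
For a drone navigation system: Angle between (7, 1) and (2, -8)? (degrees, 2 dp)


u.v = 6, |u| = sqrt(50) = 7.0711, |v| = sqrt(68) = 8.2462
cos(theta) = u.v/(|u||v|) = 6/sqrt(3400) = 0.102899
theta = acos(0.102899) = 84.09 degrees

84.09 degrees


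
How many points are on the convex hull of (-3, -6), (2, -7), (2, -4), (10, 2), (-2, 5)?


Convex hull vertices (CCW): (-3, -6), (2, -7), (10, 2), (-2, 5)
Count = 4

4


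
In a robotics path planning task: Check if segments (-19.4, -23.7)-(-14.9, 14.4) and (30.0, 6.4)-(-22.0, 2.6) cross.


Cross products: d1=1377.48, d2=-586.62, d3=-1746.69, d4=217.41
d1*d2 < 0 and d3*d4 < 0? yes

Yes, they intersect


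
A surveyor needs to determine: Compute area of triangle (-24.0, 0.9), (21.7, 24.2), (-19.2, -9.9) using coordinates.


Area = |x_A(y_B-y_C) + x_B(y_C-y_A) + x_C(y_A-y_B)|/2
= |(-818.4) + (-234.36) + 447.36|/2
= 605.4/2 = 302.7

302.7


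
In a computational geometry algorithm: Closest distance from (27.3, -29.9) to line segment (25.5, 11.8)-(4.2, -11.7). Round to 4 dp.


Project P onto AB: t = 0.936 (clamped to [0,1])
Closest point on segment: (5.5621, -10.1972)
Distance: 29.3383

29.3383


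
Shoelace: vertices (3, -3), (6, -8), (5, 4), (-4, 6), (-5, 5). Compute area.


Shoelace sum: (3*(-8) - 6*(-3)) + (6*4 - 5*(-8)) + (5*6 - (-4)*4) + ((-4)*5 - (-5)*6) + ((-5)*(-3) - 3*5)
= 114
Area = |114|/2 = 57

57


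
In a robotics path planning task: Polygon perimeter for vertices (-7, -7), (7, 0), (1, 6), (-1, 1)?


Sides: (-7, -7)->(7, 0): sqrt(245) = 15.652476, (7, 0)->(1, 6): sqrt(72) = 8.485281, (1, 6)->(-1, 1): sqrt(29) = 5.385165, (-1, 1)->(-7, -7): sqrt(100) = 10
Sum = 39.522922
Perimeter = 39.5229

39.5229


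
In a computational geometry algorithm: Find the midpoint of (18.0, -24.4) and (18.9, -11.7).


M = ((18+18.9)/2, ((-24.4)+(-11.7))/2)
= (18.45, -18.05)

(18.45, -18.05)


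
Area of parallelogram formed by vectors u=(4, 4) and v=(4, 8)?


|u x v| = |4*8 - 4*4|
= |32 - 16| = 16

16


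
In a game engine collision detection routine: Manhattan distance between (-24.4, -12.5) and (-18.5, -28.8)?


|(-24.4)-(-18.5)| + |(-12.5)-(-28.8)| = 5.9 + 16.3 = 22.2

22.2


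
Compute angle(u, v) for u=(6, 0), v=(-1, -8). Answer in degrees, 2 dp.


u.v = -6, |u| = sqrt(36) = 6, |v| = sqrt(65) = 8.0623
cos(theta) = u.v/(|u||v|) = -6/sqrt(2340) = -0.124035
theta = acos(-0.124035) = 97.13 degrees

97.13 degrees


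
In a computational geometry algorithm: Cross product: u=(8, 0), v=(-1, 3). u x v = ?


u x v = u_x*v_y - u_y*v_x = 8*3 - 0*(-1)
= 24 - 0 = 24

24


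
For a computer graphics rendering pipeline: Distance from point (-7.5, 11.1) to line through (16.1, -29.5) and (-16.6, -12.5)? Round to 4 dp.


|cross product| = 926.42
|line direction| = sqrt(1358.29) = 36.855
Distance = 926.42/sqrt(1358.29) = 25.1369

25.1369


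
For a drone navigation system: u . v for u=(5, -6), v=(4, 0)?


u . v = u_x*v_x + u_y*v_y = 5*4 + (-6)*0
= 20 + 0 = 20

20


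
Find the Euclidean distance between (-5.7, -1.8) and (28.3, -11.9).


dx=34, dy=-10.1
d^2 = 34^2 + (-10.1)^2 = 1258.01
d = sqrt(1258.01) = 35.4684

35.4684


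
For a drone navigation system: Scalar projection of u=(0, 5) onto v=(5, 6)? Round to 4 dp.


u.v = 30, |v| = sqrt(61) = 7.8102
Scalar projection = u.v / |v| = 30 / sqrt(61) = 3.8411

3.8411


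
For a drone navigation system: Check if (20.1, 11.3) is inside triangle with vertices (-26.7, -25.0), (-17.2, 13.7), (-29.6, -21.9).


Cross products: AB x AP = -1466.31, BC x BP = 1357.64, CA x CP = 250.35
All same sign? no

No, outside


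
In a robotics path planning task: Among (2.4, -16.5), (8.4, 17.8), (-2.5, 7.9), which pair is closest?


d(P0,P1) = 34.8208, d(P0,P2) = 24.8871, d(P1,P2) = 14.7248
Closest: P1 and P2

Closest pair: (8.4, 17.8) and (-2.5, 7.9), distance = 14.7248


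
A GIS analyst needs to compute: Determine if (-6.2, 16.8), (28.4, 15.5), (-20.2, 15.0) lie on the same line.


Cross product: (28.4-(-6.2))*(15-16.8) - (15.5-16.8)*((-20.2)-(-6.2))
= -80.48

No, not collinear


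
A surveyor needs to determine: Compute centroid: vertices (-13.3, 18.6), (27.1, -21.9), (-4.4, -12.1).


Centroid = ((x_A+x_B+x_C)/3, (y_A+y_B+y_C)/3)
= (((-13.3)+27.1+(-4.4))/3, (18.6+(-21.9)+(-12.1))/3)
= (3.1333, -5.1333)

(3.1333, -5.1333)


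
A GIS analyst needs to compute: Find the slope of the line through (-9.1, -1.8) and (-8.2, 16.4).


slope = (y2-y1)/(x2-x1) = (16.4-(-1.8))/((-8.2)-(-9.1)) = 18.2/0.9 = 20.2222

20.2222


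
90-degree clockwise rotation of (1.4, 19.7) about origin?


90° CW: (x,y) -> (y, -x)
(1.4,19.7) -> (19.7, -1.4)

(19.7, -1.4)


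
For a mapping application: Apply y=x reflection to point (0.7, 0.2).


Reflection over y=x: (x,y) -> (y,x)
(0.7, 0.2) -> (0.2, 0.7)

(0.2, 0.7)


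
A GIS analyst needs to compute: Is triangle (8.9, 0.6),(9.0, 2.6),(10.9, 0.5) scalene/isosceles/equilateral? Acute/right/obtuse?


Side lengths squared: AB^2=4.01, BC^2=8.02, CA^2=4.01
Sorted: [4.01, 4.01, 8.02]
By sides: Isosceles, By angles: Right

Isosceles, Right


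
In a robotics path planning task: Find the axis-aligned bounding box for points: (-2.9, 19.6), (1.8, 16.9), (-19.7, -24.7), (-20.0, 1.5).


x range: [-20, 1.8]
y range: [-24.7, 19.6]
Bounding box: (-20,-24.7) to (1.8,19.6)

(-20,-24.7) to (1.8,19.6)


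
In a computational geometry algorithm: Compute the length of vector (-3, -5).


|u| = sqrt((-3)^2 + (-5)^2) = sqrt(34) = 5.831

5.831


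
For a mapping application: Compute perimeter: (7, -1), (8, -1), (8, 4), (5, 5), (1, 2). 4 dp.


Sides: (7, -1)->(8, -1): sqrt(1) = 1, (8, -1)->(8, 4): sqrt(25) = 5, (8, 4)->(5, 5): sqrt(10) = 3.162278, (5, 5)->(1, 2): sqrt(25) = 5, (1, 2)->(7, -1): sqrt(45) = 6.708204
Sum = 20.870482
Perimeter = 20.8705

20.8705


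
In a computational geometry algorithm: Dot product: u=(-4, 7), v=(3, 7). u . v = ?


u . v = u_x*v_x + u_y*v_y = (-4)*3 + 7*7
= (-12) + 49 = 37

37


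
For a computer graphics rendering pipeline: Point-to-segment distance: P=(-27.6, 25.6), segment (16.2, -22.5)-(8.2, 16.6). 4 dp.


Project P onto AB: t = 1 (clamped to [0,1])
Closest point on segment: (8.2, 16.6)
Distance: 36.914

36.914


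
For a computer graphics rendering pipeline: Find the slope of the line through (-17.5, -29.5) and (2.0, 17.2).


slope = (y2-y1)/(x2-x1) = (17.2-(-29.5))/(2-(-17.5)) = 46.7/19.5 = 2.3949

2.3949


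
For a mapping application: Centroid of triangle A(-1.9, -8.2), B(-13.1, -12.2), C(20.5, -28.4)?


Centroid = ((x_A+x_B+x_C)/3, (y_A+y_B+y_C)/3)
= (((-1.9)+(-13.1)+20.5)/3, ((-8.2)+(-12.2)+(-28.4))/3)
= (1.8333, -16.2667)

(1.8333, -16.2667)


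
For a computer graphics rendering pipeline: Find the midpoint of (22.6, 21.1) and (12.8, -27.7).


M = ((22.6+12.8)/2, (21.1+(-27.7))/2)
= (17.7, -3.3)

(17.7, -3.3)


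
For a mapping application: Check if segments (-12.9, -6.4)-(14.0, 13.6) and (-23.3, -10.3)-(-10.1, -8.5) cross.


Cross products: d1=32.76, d2=248.34, d3=103.09, d4=-112.49
d1*d2 < 0 and d3*d4 < 0? no

No, they don't intersect


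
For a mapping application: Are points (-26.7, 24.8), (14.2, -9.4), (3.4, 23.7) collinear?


Cross product: (14.2-(-26.7))*(23.7-24.8) - ((-9.4)-24.8)*(3.4-(-26.7))
= 984.43

No, not collinear


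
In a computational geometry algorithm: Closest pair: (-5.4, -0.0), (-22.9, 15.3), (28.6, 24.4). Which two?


d(P0,P1) = 23.2452, d(P0,P2) = 41.8493, d(P1,P2) = 52.2978
Closest: P0 and P1

Closest pair: (-5.4, -0.0) and (-22.9, 15.3), distance = 23.2452


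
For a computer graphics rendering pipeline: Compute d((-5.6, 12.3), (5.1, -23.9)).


dx=10.7, dy=-36.2
d^2 = 10.7^2 + (-36.2)^2 = 1424.93
d = sqrt(1424.93) = 37.7482

37.7482


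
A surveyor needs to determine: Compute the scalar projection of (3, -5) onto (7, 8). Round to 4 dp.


u.v = -19, |v| = sqrt(113) = 10.6301
Scalar projection = u.v / |v| = -19 / sqrt(113) = -1.7874

-1.7874


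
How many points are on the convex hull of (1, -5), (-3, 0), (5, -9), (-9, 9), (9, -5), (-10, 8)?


Convex hull vertices (CCW): (-10, 8), (1, -5), (5, -9), (9, -5), (-9, 9)
Count = 5

5


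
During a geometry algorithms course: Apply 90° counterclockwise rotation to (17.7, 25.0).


90° CCW: (x,y) -> (-y, x)
(17.7,25) -> (-25, 17.7)

(-25, 17.7)


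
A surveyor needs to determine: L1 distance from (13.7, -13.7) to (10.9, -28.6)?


|13.7-10.9| + |(-13.7)-(-28.6)| = 2.8 + 14.9 = 17.7

17.7


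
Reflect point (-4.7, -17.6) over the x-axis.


Reflection over x-axis: (x,y) -> (x,-y)
(-4.7, -17.6) -> (-4.7, 17.6)

(-4.7, 17.6)


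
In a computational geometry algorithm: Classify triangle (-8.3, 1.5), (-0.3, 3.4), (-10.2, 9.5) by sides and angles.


Side lengths squared: AB^2=67.61, BC^2=135.22, CA^2=67.61
Sorted: [67.61, 67.61, 135.22]
By sides: Isosceles, By angles: Right

Isosceles, Right


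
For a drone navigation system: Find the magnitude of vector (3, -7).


|u| = sqrt(3^2 + (-7)^2) = sqrt(58) = 7.6158

7.6158


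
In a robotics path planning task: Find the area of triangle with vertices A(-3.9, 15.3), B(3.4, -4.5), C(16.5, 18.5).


Area = |x_A(y_B-y_C) + x_B(y_C-y_A) + x_C(y_A-y_B)|/2
= |89.7 + 10.88 + 326.7|/2
= 427.28/2 = 213.64

213.64


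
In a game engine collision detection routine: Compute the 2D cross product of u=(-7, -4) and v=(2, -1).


u x v = u_x*v_y - u_y*v_x = (-7)*(-1) - (-4)*2
= 7 - (-8) = 15

15


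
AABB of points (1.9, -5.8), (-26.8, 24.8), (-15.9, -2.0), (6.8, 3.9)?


x range: [-26.8, 6.8]
y range: [-5.8, 24.8]
Bounding box: (-26.8,-5.8) to (6.8,24.8)

(-26.8,-5.8) to (6.8,24.8)


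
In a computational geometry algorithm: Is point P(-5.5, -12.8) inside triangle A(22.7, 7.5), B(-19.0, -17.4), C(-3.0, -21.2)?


Cross products: AB x AP = 144.33, BC x BP = 124.9, CA x CP = 287.63
All same sign? yes

Yes, inside
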